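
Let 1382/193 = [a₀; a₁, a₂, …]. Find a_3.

1382 = 7·193 + 31   →  a_0 = 7
193 = 6·31 + 7   →  a_1 = 6
31 = 4·7 + 3   →  a_2 = 4
7 = 2·3 + 1   →  a_3 = 2

2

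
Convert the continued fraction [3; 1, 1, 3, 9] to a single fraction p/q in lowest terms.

Using pₖ = aₖpₖ₋₁ + pₖ₋₂ and qₖ = aₖqₖ₋₁ + qₖ₋₂:
  k=0: a=3, p=3, q=1
  k=1: a=1, p=4, q=1
  k=2: a=1, p=7, q=2
  k=3: a=3, p=25, q=7
  k=4: a=9, p=232, q=65

232/65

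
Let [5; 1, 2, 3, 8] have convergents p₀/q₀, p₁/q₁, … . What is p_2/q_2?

17/3

Using pₖ = aₖpₖ₋₁ + pₖ₋₂, qₖ = aₖqₖ₋₁ + qₖ₋₂ (with p₋₁=1, p₋₂=0, q₋₁=0, q₋₂=1):
  k=0: a=5, p=5, q=1
  k=1: a=1, p=6, q=1
  k=2: a=2, p=17, q=3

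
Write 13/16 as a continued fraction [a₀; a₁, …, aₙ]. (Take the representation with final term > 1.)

13 = 0×16 + 13
16 = 1×13 + 3
13 = 4×3 + 1
3 = 3×1 + 0  (stop)
So 13/16 = [0; 1, 4, 3].

[0; 1, 4, 3]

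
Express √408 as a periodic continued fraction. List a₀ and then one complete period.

[20; 5, 40]

a₀ = ⌊√408⌋ = 20.
With m₀=0, d₀=1 and mₖ₊₁ = dₖaₖ − mₖ, dₖ₊₁ = (n − mₖ₊₁²)/dₖ, aₖ₊₁ = ⌊(a₀+mₖ₊₁)/dₖ₊₁⌋:
  k=1: m=20, d=8, a=5
  k=2: m=20, d=1, a=40
d=1 and a=2a₀=40 at k=2, so the next step gives (m, d) = (20, 8) again — its k=1 value — and the period has length 2.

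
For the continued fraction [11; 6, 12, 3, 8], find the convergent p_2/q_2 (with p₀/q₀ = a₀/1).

Using pₖ = aₖpₖ₋₁ + pₖ₋₂, qₖ = aₖqₖ₋₁ + qₖ₋₂ (with p₋₁=1, p₋₂=0, q₋₁=0, q₋₂=1):
  k=0: a=11, p=11, q=1
  k=1: a=6, p=67, q=6
  k=2: a=12, p=815, q=73

815/73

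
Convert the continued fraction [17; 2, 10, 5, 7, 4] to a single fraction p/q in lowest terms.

55698/3187

Fold from the inside: start with 4/1.
  7 + 1/4 = 29/4
  5 + 4/29 = 149/29
  10 + 29/149 = 1519/149
  2 + 149/1519 = 3187/1519
  17 + 1519/3187 = 55698/3187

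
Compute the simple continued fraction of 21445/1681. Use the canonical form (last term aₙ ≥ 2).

[12; 1, 3, 8, 3, 16]

21445 = 12·1681 + 1273
1681 = 1·1273 + 408
1273 = 3·408 + 49
408 = 8·49 + 16
49 = 3·16 + 1
16 = 16·1 + 0  (stop)
So 21445/1681 = [12; 1, 3, 8, 3, 16].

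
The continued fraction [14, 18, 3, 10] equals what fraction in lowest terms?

7983/568

Using pₖ = aₖpₖ₋₁ + pₖ₋₂ and qₖ = aₖqₖ₋₁ + qₖ₋₂:
  k=0: a=14, p=14, q=1
  k=1: a=18, p=253, q=18
  k=2: a=3, p=773, q=55
  k=3: a=10, p=7983, q=568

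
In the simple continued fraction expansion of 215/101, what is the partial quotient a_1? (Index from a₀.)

215 = 2·101 + 13   →  a_0 = 2
101 = 7·13 + 10   →  a_1 = 7

7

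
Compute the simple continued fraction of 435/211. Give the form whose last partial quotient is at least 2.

[2; 16, 4, 3]

435 = 2·211 + 13
211 = 16·13 + 3
13 = 4·3 + 1
3 = 3·1 + 0  (stop)
So 435/211 = [2; 16, 4, 3].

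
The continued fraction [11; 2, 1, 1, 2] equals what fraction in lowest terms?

Fold from the inside: start with 2/1.
  1 + 1/2 = 3/2
  1 + 2/3 = 5/3
  2 + 3/5 = 13/5
  11 + 5/13 = 148/13

148/13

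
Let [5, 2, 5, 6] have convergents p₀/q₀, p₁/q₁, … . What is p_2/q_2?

Using pₖ = aₖpₖ₋₁ + pₖ₋₂, qₖ = aₖqₖ₋₁ + qₖ₋₂ (with p₋₁=1, p₋₂=0, q₋₁=0, q₋₂=1):
  k=0: a=5, p=5, q=1
  k=1: a=2, p=11, q=2
  k=2: a=5, p=60, q=11

60/11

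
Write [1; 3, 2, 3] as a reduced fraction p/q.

Using pₖ = aₖpₖ₋₁ + pₖ₋₂ and qₖ = aₖqₖ₋₁ + qₖ₋₂:
  k=0: a=1, p=1, q=1
  k=1: a=3, p=4, q=3
  k=2: a=2, p=9, q=7
  k=3: a=3, p=31, q=24

31/24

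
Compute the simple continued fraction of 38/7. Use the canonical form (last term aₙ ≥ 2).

38 = 5·7 + 3
7 = 2·3 + 1
3 = 3·1 + 0  (stop)
So 38/7 = [5; 2, 3].

[5; 2, 3]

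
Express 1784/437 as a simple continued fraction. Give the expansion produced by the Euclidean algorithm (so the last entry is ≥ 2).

1784 = 4*437 + 36
437 = 12*36 + 5
36 = 7*5 + 1
5 = 5*1 + 0  (stop)
So 1784/437 = [4; 12, 7, 5].

[4; 12, 7, 5]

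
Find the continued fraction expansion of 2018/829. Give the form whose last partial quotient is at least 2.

2018 = 2*829 + 360
829 = 2*360 + 109
360 = 3*109 + 33
109 = 3*33 + 10
33 = 3*10 + 3
10 = 3*3 + 1
3 = 3*1 + 0  (stop)
So 2018/829 = [2; 2, 3, 3, 3, 3, 3].

[2; 2, 3, 3, 3, 3, 3]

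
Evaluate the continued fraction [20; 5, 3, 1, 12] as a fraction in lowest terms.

Fold from the inside: start with 12/1.
  1 + 1/12 = 13/12
  3 + 12/13 = 51/13
  5 + 13/51 = 268/51
  20 + 51/268 = 5411/268

5411/268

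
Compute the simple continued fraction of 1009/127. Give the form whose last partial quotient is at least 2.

[7; 1, 17, 7]

1009 = 7×127 + 120
127 = 1×120 + 7
120 = 17×7 + 1
7 = 7×1 + 0  (stop)
So 1009/127 = [7; 1, 17, 7].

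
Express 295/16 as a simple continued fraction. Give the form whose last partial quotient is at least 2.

[18; 2, 3, 2]

295 = 18*16 + 7
16 = 2*7 + 2
7 = 3*2 + 1
2 = 2*1 + 0  (stop)
So 295/16 = [18; 2, 3, 2].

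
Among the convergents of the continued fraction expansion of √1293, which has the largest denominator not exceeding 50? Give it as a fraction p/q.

√1293 = [35; 1, 22, 1, 70, …] (period length 4).
Convergents:
  p_0/q_0 = 35/1
  p_1/q_1 = 36/1
  p_2/q_2 = 827/23
  p_3/q_3 = 863/24
  p_4/q_4 = 61237/1703
q_3 = 24 ≤ 50 < 1703 = q_4, so the answer is 863/24.

863/24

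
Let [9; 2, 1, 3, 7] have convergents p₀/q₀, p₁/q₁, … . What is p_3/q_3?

Using pₖ = aₖpₖ₋₁ + pₖ₋₂, qₖ = aₖqₖ₋₁ + qₖ₋₂ (with p₋₁=1, p₋₂=0, q₋₁=0, q₋₂=1):
  k=0: a=9, p=9, q=1
  k=1: a=2, p=19, q=2
  k=2: a=1, p=28, q=3
  k=3: a=3, p=103, q=11

103/11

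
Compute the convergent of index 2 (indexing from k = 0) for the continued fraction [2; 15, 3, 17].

Using pₖ = aₖpₖ₋₁ + pₖ₋₂, qₖ = aₖqₖ₋₁ + qₖ₋₂ (with p₋₁=1, p₋₂=0, q₋₁=0, q₋₂=1):
  k=0: a=2, p=2, q=1
  k=1: a=15, p=31, q=15
  k=2: a=3, p=95, q=46

95/46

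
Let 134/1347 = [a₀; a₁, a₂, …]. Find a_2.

19

134 = 0·1347 + 134   →  a_0 = 0
1347 = 10·134 + 7   →  a_1 = 10
134 = 19·7 + 1   →  a_2 = 19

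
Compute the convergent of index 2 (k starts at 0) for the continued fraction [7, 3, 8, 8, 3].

183/25

Using pₖ = aₖpₖ₋₁ + pₖ₋₂, qₖ = aₖqₖ₋₁ + qₖ₋₂ (with p₋₁=1, p₋₂=0, q₋₁=0, q₋₂=1):
  k=0: a=7, p=7, q=1
  k=1: a=3, p=22, q=3
  k=2: a=8, p=183, q=25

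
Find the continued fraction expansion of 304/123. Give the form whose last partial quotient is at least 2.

[2; 2, 8, 3, 2]

304 = 2*123 + 58
123 = 2*58 + 7
58 = 8*7 + 2
7 = 3*2 + 1
2 = 2*1 + 0  (stop)
So 304/123 = [2; 2, 8, 3, 2].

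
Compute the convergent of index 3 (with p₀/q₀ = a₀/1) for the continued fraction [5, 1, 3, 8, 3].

Using pₖ = aₖpₖ₋₁ + pₖ₋₂, qₖ = aₖqₖ₋₁ + qₖ₋₂ (with p₋₁=1, p₋₂=0, q₋₁=0, q₋₂=1):
  k=0: a=5, p=5, q=1
  k=1: a=1, p=6, q=1
  k=2: a=3, p=23, q=4
  k=3: a=8, p=190, q=33

190/33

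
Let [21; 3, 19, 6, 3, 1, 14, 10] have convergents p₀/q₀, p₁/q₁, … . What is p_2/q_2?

1237/58

Using pₖ = aₖpₖ₋₁ + pₖ₋₂, qₖ = aₖqₖ₋₁ + qₖ₋₂ (with p₋₁=1, p₋₂=0, q₋₁=0, q₋₂=1):
  k=0: a=21, p=21, q=1
  k=1: a=3, p=64, q=3
  k=2: a=19, p=1237, q=58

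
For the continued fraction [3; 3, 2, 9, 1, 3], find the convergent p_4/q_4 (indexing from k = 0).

Using pₖ = aₖpₖ₋₁ + pₖ₋₂, qₖ = aₖqₖ₋₁ + qₖ₋₂ (with p₋₁=1, p₋₂=0, q₋₁=0, q₋₂=1):
  k=0: a=3, p=3, q=1
  k=1: a=3, p=10, q=3
  k=2: a=2, p=23, q=7
  k=3: a=9, p=217, q=66
  k=4: a=1, p=240, q=73

240/73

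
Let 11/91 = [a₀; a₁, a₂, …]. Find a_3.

11 = 0·91 + 11   →  a_0 = 0
91 = 8·11 + 3   →  a_1 = 8
11 = 3·3 + 2   →  a_2 = 3
3 = 1·2 + 1   →  a_3 = 1

1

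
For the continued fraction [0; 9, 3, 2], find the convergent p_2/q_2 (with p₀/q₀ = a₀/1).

3/28

Using pₖ = aₖpₖ₋₁ + pₖ₋₂, qₖ = aₖqₖ₋₁ + qₖ₋₂ (with p₋₁=1, p₋₂=0, q₋₁=0, q₋₂=1):
  k=0: a=0, p=0, q=1
  k=1: a=9, p=1, q=9
  k=2: a=3, p=3, q=28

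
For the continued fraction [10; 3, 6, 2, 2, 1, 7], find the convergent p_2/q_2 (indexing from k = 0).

196/19

Using pₖ = aₖpₖ₋₁ + pₖ₋₂, qₖ = aₖqₖ₋₁ + qₖ₋₂ (with p₋₁=1, p₋₂=0, q₋₁=0, q₋₂=1):
  k=0: a=10, p=10, q=1
  k=1: a=3, p=31, q=3
  k=2: a=6, p=196, q=19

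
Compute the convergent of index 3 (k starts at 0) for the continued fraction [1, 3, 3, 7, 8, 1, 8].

95/73

Using pₖ = aₖpₖ₋₁ + pₖ₋₂, qₖ = aₖqₖ₋₁ + qₖ₋₂ (with p₋₁=1, p₋₂=0, q₋₁=0, q₋₂=1):
  k=0: a=1, p=1, q=1
  k=1: a=3, p=4, q=3
  k=2: a=3, p=13, q=10
  k=3: a=7, p=95, q=73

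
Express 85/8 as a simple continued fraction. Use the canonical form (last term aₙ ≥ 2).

[10; 1, 1, 1, 2]

85 = 10*8 + 5
8 = 1*5 + 3
5 = 1*3 + 2
3 = 1*2 + 1
2 = 2*1 + 0  (stop)
So 85/8 = [10; 1, 1, 1, 2].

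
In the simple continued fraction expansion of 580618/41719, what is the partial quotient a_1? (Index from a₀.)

1

580618 = 13·41719 + 38271   →  a_0 = 13
41719 = 1·38271 + 3448   →  a_1 = 1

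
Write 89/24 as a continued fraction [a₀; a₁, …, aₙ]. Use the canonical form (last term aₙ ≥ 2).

89 = 3·24 + 17
24 = 1·17 + 7
17 = 2·7 + 3
7 = 2·3 + 1
3 = 3·1 + 0  (stop)
So 89/24 = [3; 1, 2, 2, 3].

[3; 1, 2, 2, 3]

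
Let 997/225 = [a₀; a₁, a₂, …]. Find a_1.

997 = 4·225 + 97   →  a_0 = 4
225 = 2·97 + 31   →  a_1 = 2

2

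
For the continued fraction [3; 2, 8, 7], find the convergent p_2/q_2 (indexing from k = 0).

Using pₖ = aₖpₖ₋₁ + pₖ₋₂, qₖ = aₖqₖ₋₁ + qₖ₋₂ (with p₋₁=1, p₋₂=0, q₋₁=0, q₋₂=1):
  k=0: a=3, p=3, q=1
  k=1: a=2, p=7, q=2
  k=2: a=8, p=59, q=17

59/17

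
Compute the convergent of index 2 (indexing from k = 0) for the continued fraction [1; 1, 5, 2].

11/6

Using pₖ = aₖpₖ₋₁ + pₖ₋₂, qₖ = aₖqₖ₋₁ + qₖ₋₂ (with p₋₁=1, p₋₂=0, q₋₁=0, q₋₂=1):
  k=0: a=1, p=1, q=1
  k=1: a=1, p=2, q=1
  k=2: a=5, p=11, q=6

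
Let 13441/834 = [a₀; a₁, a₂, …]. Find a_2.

1

13441 = 16·834 + 97   →  a_0 = 16
834 = 8·97 + 58   →  a_1 = 8
97 = 1·58 + 39   →  a_2 = 1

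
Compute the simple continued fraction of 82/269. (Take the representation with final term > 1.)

82 = 0·269 + 82
269 = 3·82 + 23
82 = 3·23 + 13
23 = 1·13 + 10
13 = 1·10 + 3
10 = 3·3 + 1
3 = 3·1 + 0  (stop)
So 82/269 = [0; 3, 3, 1, 1, 3, 3].

[0; 3, 3, 1, 1, 3, 3]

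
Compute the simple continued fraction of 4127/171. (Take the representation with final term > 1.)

[24; 7, 2, 3, 3]

4127 = 24×171 + 23
171 = 7×23 + 10
23 = 2×10 + 3
10 = 3×3 + 1
3 = 3×1 + 0  (stop)
So 4127/171 = [24; 7, 2, 3, 3].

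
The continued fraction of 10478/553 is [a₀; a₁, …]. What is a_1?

10478 = 18·553 + 524   →  a_0 = 18
553 = 1·524 + 29   →  a_1 = 1

1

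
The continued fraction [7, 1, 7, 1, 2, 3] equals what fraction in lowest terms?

686/87

Using pₖ = aₖpₖ₋₁ + pₖ₋₂ and qₖ = aₖqₖ₋₁ + qₖ₋₂:
  k=0: a=7, p=7, q=1
  k=1: a=1, p=8, q=1
  k=2: a=7, p=63, q=8
  k=3: a=1, p=71, q=9
  k=4: a=2, p=205, q=26
  k=5: a=3, p=686, q=87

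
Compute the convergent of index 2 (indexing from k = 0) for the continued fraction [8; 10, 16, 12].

Using pₖ = aₖpₖ₋₁ + pₖ₋₂, qₖ = aₖqₖ₋₁ + qₖ₋₂ (with p₋₁=1, p₋₂=0, q₋₁=0, q₋₂=1):
  k=0: a=8, p=8, q=1
  k=1: a=10, p=81, q=10
  k=2: a=16, p=1304, q=161

1304/161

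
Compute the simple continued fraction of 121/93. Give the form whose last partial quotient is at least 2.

[1; 3, 3, 9]

121 = 1*93 + 28
93 = 3*28 + 9
28 = 3*9 + 1
9 = 9*1 + 0  (stop)
So 121/93 = [1; 3, 3, 9].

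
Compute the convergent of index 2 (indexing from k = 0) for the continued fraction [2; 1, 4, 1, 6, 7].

Using pₖ = aₖpₖ₋₁ + pₖ₋₂, qₖ = aₖqₖ₋₁ + qₖ₋₂ (with p₋₁=1, p₋₂=0, q₋₁=0, q₋₂=1):
  k=0: a=2, p=2, q=1
  k=1: a=1, p=3, q=1
  k=2: a=4, p=14, q=5

14/5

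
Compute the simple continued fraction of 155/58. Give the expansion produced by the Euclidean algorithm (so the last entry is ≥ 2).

[2; 1, 2, 19]

155 = 2*58 + 39
58 = 1*39 + 19
39 = 2*19 + 1
19 = 19*1 + 0  (stop)
So 155/58 = [2; 1, 2, 19].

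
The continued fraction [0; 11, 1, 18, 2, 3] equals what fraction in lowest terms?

Fold from the inside: start with 3/1.
  2 + 1/3 = 7/3
  18 + 3/7 = 129/7
  1 + 7/129 = 136/129
  11 + 129/136 = 1625/136
  0 + 136/1625 = 136/1625

136/1625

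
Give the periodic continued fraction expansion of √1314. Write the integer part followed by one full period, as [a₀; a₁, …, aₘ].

a₀ = ⌊√1314⌋ = 36.
With m₀=0, d₀=1 and mₖ₊₁ = dₖaₖ − mₖ, dₖ₊₁ = (n − mₖ₊₁²)/dₖ, aₖ₊₁ = ⌊(a₀+mₖ₊₁)/dₖ₊₁⌋:
  k=1: m=36, d=18, a=4
  k=2: m=36, d=1, a=72
d=1 and a=2a₀=72 at k=2, so the next step gives (m, d) = (36, 18) again — its k=1 value — and the period has length 2.

[36; 4, 72]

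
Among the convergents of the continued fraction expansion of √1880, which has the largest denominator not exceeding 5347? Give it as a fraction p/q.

146033/3368

√1880 = [43; 2, 1, 3, 1, 2, 86, …] (period length 6).
Convergents:
  p_0/q_0 = 43/1
  p_1/q_1 = 87/2
  p_2/q_2 = 130/3
  p_3/q_3 = 477/11
  p_4/q_4 = 607/14
  p_5/q_5 = 1691/39
  p_6/q_6 = 146033/3368
  p_7/q_7 = 293757/6775
q_6 = 3368 ≤ 5347 < 6775 = q_7, so the answer is 146033/3368.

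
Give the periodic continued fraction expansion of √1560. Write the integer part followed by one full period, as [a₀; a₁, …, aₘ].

a₀ = ⌊√1560⌋ = 39.
With m₀=0, d₀=1 and mₖ₊₁ = dₖaₖ − mₖ, dₖ₊₁ = (n − mₖ₊₁²)/dₖ, aₖ₊₁ = ⌊(a₀+mₖ₊₁)/dₖ₊₁⌋:
  k=1: m=39, d=39, a=2
  k=2: m=39, d=1, a=78
d=1 and a=2a₀=78 at k=2, so the next step gives (m, d) = (39, 39) again — its k=1 value — and the period has length 2.

[39; 2, 78]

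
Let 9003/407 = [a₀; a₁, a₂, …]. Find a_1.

9003 = 22·407 + 49   →  a_0 = 22
407 = 8·49 + 15   →  a_1 = 8

8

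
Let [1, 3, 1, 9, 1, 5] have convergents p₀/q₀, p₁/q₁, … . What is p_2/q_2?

Using pₖ = aₖpₖ₋₁ + pₖ₋₂, qₖ = aₖqₖ₋₁ + qₖ₋₂ (with p₋₁=1, p₋₂=0, q₋₁=0, q₋₂=1):
  k=0: a=1, p=1, q=1
  k=1: a=3, p=4, q=3
  k=2: a=1, p=5, q=4

5/4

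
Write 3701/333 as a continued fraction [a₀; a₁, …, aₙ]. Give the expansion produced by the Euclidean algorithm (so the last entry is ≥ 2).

[11; 8, 1, 3, 4, 2]

3701 = 11*333 + 38
333 = 8*38 + 29
38 = 1*29 + 9
29 = 3*9 + 2
9 = 4*2 + 1
2 = 2*1 + 0  (stop)
So 3701/333 = [11; 8, 1, 3, 4, 2].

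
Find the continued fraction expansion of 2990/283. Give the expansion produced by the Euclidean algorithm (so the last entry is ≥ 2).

[10; 1, 1, 3, 3, 12]

2990 = 10*283 + 160
283 = 1*160 + 123
160 = 1*123 + 37
123 = 3*37 + 12
37 = 3*12 + 1
12 = 12*1 + 0  (stop)
So 2990/283 = [10; 1, 1, 3, 3, 12].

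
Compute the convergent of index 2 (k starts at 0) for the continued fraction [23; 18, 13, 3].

Using pₖ = aₖpₖ₋₁ + pₖ₋₂, qₖ = aₖqₖ₋₁ + qₖ₋₂ (with p₋₁=1, p₋₂=0, q₋₁=0, q₋₂=1):
  k=0: a=23, p=23, q=1
  k=1: a=18, p=415, q=18
  k=2: a=13, p=5418, q=235

5418/235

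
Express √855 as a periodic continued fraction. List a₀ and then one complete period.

a₀ = ⌊√855⌋ = 29.
With m₀=0, d₀=1 and mₖ₊₁ = dₖaₖ − mₖ, dₖ₊₁ = (n − mₖ₊₁²)/dₖ, aₖ₊₁ = ⌊(a₀+mₖ₊₁)/dₖ₊₁⌋:
  k=1: m=29, d=14, a=4
  k=2: m=27, d=9, a=6
  k=3: m=27, d=14, a=4
  k=4: m=29, d=1, a=58
d=1 and a=2a₀=58 at k=4, so the next step gives (m, d) = (29, 14) again — its k=1 value — and the period has length 4.

[29; 4, 6, 4, 58]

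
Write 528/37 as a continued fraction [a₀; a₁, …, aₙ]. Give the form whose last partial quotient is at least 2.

528 = 14·37 + 10
37 = 3·10 + 7
10 = 1·7 + 3
7 = 2·3 + 1
3 = 3·1 + 0  (stop)
So 528/37 = [14; 3, 1, 2, 3].

[14; 3, 1, 2, 3]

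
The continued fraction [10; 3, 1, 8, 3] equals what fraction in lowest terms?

1118/109

Fold from the inside: start with 3/1.
  8 + 1/3 = 25/3
  1 + 3/25 = 28/25
  3 + 25/28 = 109/28
  10 + 28/109 = 1118/109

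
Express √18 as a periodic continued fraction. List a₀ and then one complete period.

a₀ = ⌊√18⌋ = 4.
With m₀=0, d₀=1 and mₖ₊₁ = dₖaₖ − mₖ, dₖ₊₁ = (n − mₖ₊₁²)/dₖ, aₖ₊₁ = ⌊(a₀+mₖ₊₁)/dₖ₊₁⌋:
  k=1: m=4, d=2, a=4
  k=2: m=4, d=1, a=8
d=1 and a=2a₀=8 at k=2, so the next step gives (m, d) = (4, 2) again — its k=1 value — and the period has length 2.

[4; 4, 8]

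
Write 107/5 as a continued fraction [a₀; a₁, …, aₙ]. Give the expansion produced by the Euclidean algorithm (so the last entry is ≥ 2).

107 = 21*5 + 2
5 = 2*2 + 1
2 = 2*1 + 0  (stop)
So 107/5 = [21; 2, 2].

[21; 2, 2]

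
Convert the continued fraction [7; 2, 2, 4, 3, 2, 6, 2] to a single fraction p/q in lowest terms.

Using pₖ = aₖpₖ₋₁ + pₖ₋₂ and qₖ = aₖqₖ₋₁ + qₖ₋₂:
  k=0: a=7, p=7, q=1
  k=1: a=2, p=15, q=2
  k=2: a=2, p=37, q=5
  k=3: a=4, p=163, q=22
  k=4: a=3, p=526, q=71
  k=5: a=2, p=1215, q=164
  k=6: a=6, p=7816, q=1055
  k=7: a=2, p=16847, q=2274

16847/2274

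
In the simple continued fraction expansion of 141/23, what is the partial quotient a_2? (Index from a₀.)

141 = 6·23 + 3   →  a_0 = 6
23 = 7·3 + 2   →  a_1 = 7
3 = 1·2 + 1   →  a_2 = 1

1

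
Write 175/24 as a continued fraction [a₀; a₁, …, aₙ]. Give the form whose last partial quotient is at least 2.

[7; 3, 2, 3]

175 = 7*24 + 7
24 = 3*7 + 3
7 = 2*3 + 1
3 = 3*1 + 0  (stop)
So 175/24 = [7; 3, 2, 3].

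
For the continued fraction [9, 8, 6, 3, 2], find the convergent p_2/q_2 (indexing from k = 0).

447/49

Using pₖ = aₖpₖ₋₁ + pₖ₋₂, qₖ = aₖqₖ₋₁ + qₖ₋₂ (with p₋₁=1, p₋₂=0, q₋₁=0, q₋₂=1):
  k=0: a=9, p=9, q=1
  k=1: a=8, p=73, q=8
  k=2: a=6, p=447, q=49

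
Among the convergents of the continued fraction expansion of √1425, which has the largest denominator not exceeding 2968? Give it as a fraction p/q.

45601/1208

√1425 = [37; 1, 2, 1, 74, …] (period length 4).
Convergents:
  p_0/q_0 = 37/1
  p_1/q_1 = 38/1
  p_2/q_2 = 113/3
  p_3/q_3 = 151/4
  p_4/q_4 = 11287/299
  p_5/q_5 = 11438/303
  p_6/q_6 = 34163/905
  p_7/q_7 = 45601/1208
  p_8/q_8 = 3408637/90297
q_7 = 1208 ≤ 2968 < 90297 = q_8, so the answer is 45601/1208.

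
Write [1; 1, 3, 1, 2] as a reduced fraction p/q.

25/14

Fold from the inside: start with 2/1.
  1 + 1/2 = 3/2
  3 + 2/3 = 11/3
  1 + 3/11 = 14/11
  1 + 11/14 = 25/14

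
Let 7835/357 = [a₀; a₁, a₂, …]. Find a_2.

7835 = 21·357 + 338   →  a_0 = 21
357 = 1·338 + 19   →  a_1 = 1
338 = 17·19 + 15   →  a_2 = 17

17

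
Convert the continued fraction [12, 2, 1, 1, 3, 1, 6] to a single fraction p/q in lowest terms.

1933/156

Fold from the inside: start with 6/1.
  1 + 1/6 = 7/6
  3 + 6/7 = 27/7
  1 + 7/27 = 34/27
  1 + 27/34 = 61/34
  2 + 34/61 = 156/61
  12 + 61/156 = 1933/156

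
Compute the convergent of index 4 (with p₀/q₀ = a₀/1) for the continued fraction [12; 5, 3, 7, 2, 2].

Using pₖ = aₖpₖ₋₁ + pₖ₋₂, qₖ = aₖqₖ₋₁ + qₖ₋₂ (with p₋₁=1, p₋₂=0, q₋₁=0, q₋₂=1):
  k=0: a=12, p=12, q=1
  k=1: a=5, p=61, q=5
  k=2: a=3, p=195, q=16
  k=3: a=7, p=1426, q=117
  k=4: a=2, p=3047, q=250

3047/250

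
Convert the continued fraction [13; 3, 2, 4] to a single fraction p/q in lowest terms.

412/31

Using pₖ = aₖpₖ₋₁ + pₖ₋₂ and qₖ = aₖqₖ₋₁ + qₖ₋₂:
  k=0: a=13, p=13, q=1
  k=1: a=3, p=40, q=3
  k=2: a=2, p=93, q=7
  k=3: a=4, p=412, q=31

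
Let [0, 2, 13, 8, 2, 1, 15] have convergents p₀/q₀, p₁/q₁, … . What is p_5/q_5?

Using pₖ = aₖpₖ₋₁ + pₖ₋₂, qₖ = aₖqₖ₋₁ + qₖ₋₂ (with p₋₁=1, p₋₂=0, q₋₁=0, q₋₂=1):
  k=0: a=0, p=0, q=1
  k=1: a=2, p=1, q=2
  k=2: a=13, p=13, q=27
  k=3: a=8, p=105, q=218
  k=4: a=2, p=223, q=463
  k=5: a=1, p=328, q=681

328/681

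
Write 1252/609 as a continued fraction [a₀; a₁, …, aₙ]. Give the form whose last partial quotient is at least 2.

[2; 17, 1, 10, 3]

1252 = 2×609 + 34
609 = 17×34 + 31
34 = 1×31 + 3
31 = 10×3 + 1
3 = 3×1 + 0  (stop)
So 1252/609 = [2; 17, 1, 10, 3].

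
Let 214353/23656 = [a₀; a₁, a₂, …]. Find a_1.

214353 = 9·23656 + 1449   →  a_0 = 9
23656 = 16·1449 + 472   →  a_1 = 16

16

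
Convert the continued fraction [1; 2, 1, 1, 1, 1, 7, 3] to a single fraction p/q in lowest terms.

429/310

Using pₖ = aₖpₖ₋₁ + pₖ₋₂ and qₖ = aₖqₖ₋₁ + qₖ₋₂:
  k=0: a=1, p=1, q=1
  k=1: a=2, p=3, q=2
  k=2: a=1, p=4, q=3
  k=3: a=1, p=7, q=5
  k=4: a=1, p=11, q=8
  k=5: a=1, p=18, q=13
  k=6: a=7, p=137, q=99
  k=7: a=3, p=429, q=310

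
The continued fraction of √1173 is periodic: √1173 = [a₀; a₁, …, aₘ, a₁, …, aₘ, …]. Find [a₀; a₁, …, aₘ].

[34; 4, 68]

a₀ = ⌊√1173⌋ = 34.
With m₀=0, d₀=1 and mₖ₊₁ = dₖaₖ − mₖ, dₖ₊₁ = (n − mₖ₊₁²)/dₖ, aₖ₊₁ = ⌊(a₀+mₖ₊₁)/dₖ₊₁⌋:
  k=1: m=34, d=17, a=4
  k=2: m=34, d=1, a=68
d=1 and a=2a₀=68 at k=2, so the next step gives (m, d) = (34, 17) again — its k=1 value — and the period has length 2.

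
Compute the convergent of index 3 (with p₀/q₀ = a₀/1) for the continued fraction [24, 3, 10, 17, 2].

12891/530

Using pₖ = aₖpₖ₋₁ + pₖ₋₂, qₖ = aₖqₖ₋₁ + qₖ₋₂ (with p₋₁=1, p₋₂=0, q₋₁=0, q₋₂=1):
  k=0: a=24, p=24, q=1
  k=1: a=3, p=73, q=3
  k=2: a=10, p=754, q=31
  k=3: a=17, p=12891, q=530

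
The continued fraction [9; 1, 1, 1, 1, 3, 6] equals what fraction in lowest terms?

1086/113

Using pₖ = aₖpₖ₋₁ + pₖ₋₂ and qₖ = aₖqₖ₋₁ + qₖ₋₂:
  k=0: a=9, p=9, q=1
  k=1: a=1, p=10, q=1
  k=2: a=1, p=19, q=2
  k=3: a=1, p=29, q=3
  k=4: a=1, p=48, q=5
  k=5: a=3, p=173, q=18
  k=6: a=6, p=1086, q=113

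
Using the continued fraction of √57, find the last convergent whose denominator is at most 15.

√57 = [7; 1, 1, 4, 1, 1, 14, …] (period length 6).
Convergents:
  p_0/q_0 = 7/1
  p_1/q_1 = 8/1
  p_2/q_2 = 15/2
  p_3/q_3 = 68/9
  p_4/q_4 = 83/11
  p_5/q_5 = 151/20
q_4 = 11 ≤ 15 < 20 = q_5, so the answer is 83/11.

83/11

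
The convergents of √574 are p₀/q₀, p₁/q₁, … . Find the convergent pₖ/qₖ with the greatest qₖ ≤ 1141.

27001/1127

√574 = [23; 1, 22, 1, 46, …] (period length 4).
Convergents:
  p_0/q_0 = 23/1
  p_1/q_1 = 24/1
  p_2/q_2 = 551/23
  p_3/q_3 = 575/24
  p_4/q_4 = 27001/1127
  p_5/q_5 = 27576/1151
q_4 = 1127 ≤ 1141 < 1151 = q_5, so the answer is 27001/1127.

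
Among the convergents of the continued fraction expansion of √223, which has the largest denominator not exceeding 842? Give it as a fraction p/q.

6705/449

√223 = [14; 1, 13, 1, 28, …] (period length 4).
Convergents:
  p_0/q_0 = 14/1
  p_1/q_1 = 15/1
  p_2/q_2 = 209/14
  p_3/q_3 = 224/15
  p_4/q_4 = 6481/434
  p_5/q_5 = 6705/449
  p_6/q_6 = 93646/6271
q_5 = 449 ≤ 842 < 6271 = q_6, so the answer is 6705/449.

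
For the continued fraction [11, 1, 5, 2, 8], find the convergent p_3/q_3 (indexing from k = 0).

Using pₖ = aₖpₖ₋₁ + pₖ₋₂, qₖ = aₖqₖ₋₁ + qₖ₋₂ (with p₋₁=1, p₋₂=0, q₋₁=0, q₋₂=1):
  k=0: a=11, p=11, q=1
  k=1: a=1, p=12, q=1
  k=2: a=5, p=71, q=6
  k=3: a=2, p=154, q=13

154/13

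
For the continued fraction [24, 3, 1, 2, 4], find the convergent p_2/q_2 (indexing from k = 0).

Using pₖ = aₖpₖ₋₁ + pₖ₋₂, qₖ = aₖqₖ₋₁ + qₖ₋₂ (with p₋₁=1, p₋₂=0, q₋₁=0, q₋₂=1):
  k=0: a=24, p=24, q=1
  k=1: a=3, p=73, q=3
  k=2: a=1, p=97, q=4

97/4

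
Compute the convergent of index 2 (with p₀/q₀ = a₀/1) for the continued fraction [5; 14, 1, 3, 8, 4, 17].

Using pₖ = aₖpₖ₋₁ + pₖ₋₂, qₖ = aₖqₖ₋₁ + qₖ₋₂ (with p₋₁=1, p₋₂=0, q₋₁=0, q₋₂=1):
  k=0: a=5, p=5, q=1
  k=1: a=14, p=71, q=14
  k=2: a=1, p=76, q=15

76/15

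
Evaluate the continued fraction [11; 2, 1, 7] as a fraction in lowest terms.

Fold from the inside: start with 7/1.
  1 + 1/7 = 8/7
  2 + 7/8 = 23/8
  11 + 8/23 = 261/23

261/23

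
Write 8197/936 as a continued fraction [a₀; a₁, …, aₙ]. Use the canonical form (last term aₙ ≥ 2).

8197 = 8×936 + 709
936 = 1×709 + 227
709 = 3×227 + 28
227 = 8×28 + 3
28 = 9×3 + 1
3 = 3×1 + 0  (stop)
So 8197/936 = [8; 1, 3, 8, 9, 3].

[8; 1, 3, 8, 9, 3]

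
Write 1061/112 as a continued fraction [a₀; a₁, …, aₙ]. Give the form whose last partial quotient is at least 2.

[9; 2, 8, 1, 5]

1061 = 9·112 + 53
112 = 2·53 + 6
53 = 8·6 + 5
6 = 1·5 + 1
5 = 5·1 + 0  (stop)
So 1061/112 = [9; 2, 8, 1, 5].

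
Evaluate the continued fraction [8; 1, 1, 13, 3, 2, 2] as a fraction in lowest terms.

Fold from the inside: start with 2/1.
  2 + 1/2 = 5/2
  3 + 2/5 = 17/5
  13 + 5/17 = 226/17
  1 + 17/226 = 243/226
  1 + 226/243 = 469/243
  8 + 243/469 = 3995/469

3995/469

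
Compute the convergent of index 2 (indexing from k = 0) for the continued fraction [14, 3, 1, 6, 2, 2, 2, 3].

Using pₖ = aₖpₖ₋₁ + pₖ₋₂, qₖ = aₖqₖ₋₁ + qₖ₋₂ (with p₋₁=1, p₋₂=0, q₋₁=0, q₋₂=1):
  k=0: a=14, p=14, q=1
  k=1: a=3, p=43, q=3
  k=2: a=1, p=57, q=4

57/4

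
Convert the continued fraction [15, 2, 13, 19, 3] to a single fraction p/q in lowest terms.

Fold from the inside: start with 3/1.
  19 + 1/3 = 58/3
  13 + 3/58 = 757/58
  2 + 58/757 = 1572/757
  15 + 757/1572 = 24337/1572

24337/1572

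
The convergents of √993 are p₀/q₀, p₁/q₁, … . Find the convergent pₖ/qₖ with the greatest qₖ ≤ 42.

√993 = [31; 1, 1, 20, 1, 1, 62, …] (period length 6).
Convergents:
  p_0/q_0 = 31/1
  p_1/q_1 = 32/1
  p_2/q_2 = 63/2
  p_3/q_3 = 1292/41
  p_4/q_4 = 1355/43
q_3 = 41 ≤ 42 < 43 = q_4, so the answer is 1292/41.

1292/41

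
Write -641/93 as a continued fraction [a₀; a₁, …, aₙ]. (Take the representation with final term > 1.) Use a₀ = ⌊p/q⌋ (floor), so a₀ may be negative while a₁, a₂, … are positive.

-641 = -7×93 + 10
93 = 9×10 + 3
10 = 3×3 + 1
3 = 3×1 + 0  (stop)
So -641/93 = [-7; 9, 3, 3].

[-7; 9, 3, 3]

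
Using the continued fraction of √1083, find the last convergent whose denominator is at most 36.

362/11

√1083 = [32; 1, 9, 1, 64, …] (period length 4).
Convergents:
  p_0/q_0 = 32/1
  p_1/q_1 = 33/1
  p_2/q_2 = 329/10
  p_3/q_3 = 362/11
  p_4/q_4 = 23497/714
q_3 = 11 ≤ 36 < 714 = q_4, so the answer is 362/11.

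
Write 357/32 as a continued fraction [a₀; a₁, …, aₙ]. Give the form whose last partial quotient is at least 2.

357 = 11·32 + 5
32 = 6·5 + 2
5 = 2·2 + 1
2 = 2·1 + 0  (stop)
So 357/32 = [11; 6, 2, 2].

[11; 6, 2, 2]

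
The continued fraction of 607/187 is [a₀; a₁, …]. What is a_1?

4

607 = 3·187 + 46   →  a_0 = 3
187 = 4·46 + 3   →  a_1 = 4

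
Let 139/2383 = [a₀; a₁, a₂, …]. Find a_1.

17

139 = 0·2383 + 139   →  a_0 = 0
2383 = 17·139 + 20   →  a_1 = 17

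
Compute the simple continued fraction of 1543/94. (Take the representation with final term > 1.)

[16; 2, 2, 2, 3, 2]

1543 = 16·94 + 39
94 = 2·39 + 16
39 = 2·16 + 7
16 = 2·7 + 2
7 = 3·2 + 1
2 = 2·1 + 0  (stop)
So 1543/94 = [16; 2, 2, 2, 3, 2].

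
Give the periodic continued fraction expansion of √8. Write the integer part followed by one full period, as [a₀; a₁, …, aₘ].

a₀ = ⌊√8⌋ = 2.
With m₀=0, d₀=1 and mₖ₊₁ = dₖaₖ − mₖ, dₖ₊₁ = (n − mₖ₊₁²)/dₖ, aₖ₊₁ = ⌊(a₀+mₖ₊₁)/dₖ₊₁⌋:
  k=1: m=2, d=4, a=1
  k=2: m=2, d=1, a=4
d=1 and a=2a₀=4 at k=2, so the next step gives (m, d) = (2, 4) again — its k=1 value — and the period has length 2.

[2; 1, 4]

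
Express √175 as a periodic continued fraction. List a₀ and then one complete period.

[13; 4, 2, 1, 2, 4, 26]

a₀ = ⌊√175⌋ = 13.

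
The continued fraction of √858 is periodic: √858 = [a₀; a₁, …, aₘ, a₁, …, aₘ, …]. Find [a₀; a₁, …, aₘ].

a₀ = ⌊√858⌋ = 29.
With m₀=0, d₀=1 and mₖ₊₁ = dₖaₖ − mₖ, dₖ₊₁ = (n − mₖ₊₁²)/dₖ, aₖ₊₁ = ⌊(a₀+mₖ₊₁)/dₖ₊₁⌋:
  k=1: m=29, d=17, a=3
  k=2: m=22, d=22, a=2
  k=3: m=22, d=17, a=3
  k=4: m=29, d=1, a=58
d=1 and a=2a₀=58 at k=4, so the next step gives (m, d) = (29, 17) again — its k=1 value — and the period has length 4.

[29; 3, 2, 3, 58]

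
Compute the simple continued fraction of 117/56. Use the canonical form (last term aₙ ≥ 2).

117 = 2*56 + 5
56 = 11*5 + 1
5 = 5*1 + 0  (stop)
So 117/56 = [2; 11, 5].

[2; 11, 5]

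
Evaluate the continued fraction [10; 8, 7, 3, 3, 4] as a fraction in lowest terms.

25864/2555

Fold from the inside: start with 4/1.
  3 + 1/4 = 13/4
  3 + 4/13 = 43/13
  7 + 13/43 = 314/43
  8 + 43/314 = 2555/314
  10 + 314/2555 = 25864/2555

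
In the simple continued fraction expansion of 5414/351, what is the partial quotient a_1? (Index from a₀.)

2

5414 = 15·351 + 149   →  a_0 = 15
351 = 2·149 + 53   →  a_1 = 2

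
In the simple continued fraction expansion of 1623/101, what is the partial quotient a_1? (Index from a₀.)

1623 = 16·101 + 7   →  a_0 = 16
101 = 14·7 + 3   →  a_1 = 14

14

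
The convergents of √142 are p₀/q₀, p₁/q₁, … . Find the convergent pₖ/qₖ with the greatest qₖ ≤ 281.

√142 = [11; 1, 10, 1, 22, …] (period length 4).
Convergents:
  p_0/q_0 = 11/1
  p_1/q_1 = 12/1
  p_2/q_2 = 131/11
  p_3/q_3 = 143/12
  p_4/q_4 = 3277/275
  p_5/q_5 = 3420/287
q_4 = 275 ≤ 281 < 287 = q_5, so the answer is 3277/275.

3277/275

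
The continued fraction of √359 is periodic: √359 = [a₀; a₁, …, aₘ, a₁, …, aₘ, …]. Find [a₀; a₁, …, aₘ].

[18; 1, 17, 1, 36]

a₀ = ⌊√359⌋ = 18.
With m₀=0, d₀=1 and mₖ₊₁ = dₖaₖ − mₖ, dₖ₊₁ = (n − mₖ₊₁²)/dₖ, aₖ₊₁ = ⌊(a₀+mₖ₊₁)/dₖ₊₁⌋:
  k=1: m=18, d=35, a=1
  k=2: m=17, d=2, a=17
  k=3: m=17, d=35, a=1
  k=4: m=18, d=1, a=36
d=1 and a=2a₀=36 at k=4, so the next step gives (m, d) = (18, 35) again — its k=1 value — and the period has length 4.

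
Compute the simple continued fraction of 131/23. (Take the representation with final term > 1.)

131 = 5*23 + 16
23 = 1*16 + 7
16 = 2*7 + 2
7 = 3*2 + 1
2 = 2*1 + 0  (stop)
So 131/23 = [5; 1, 2, 3, 2].

[5; 1, 2, 3, 2]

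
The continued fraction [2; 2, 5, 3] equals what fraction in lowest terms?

86/35

Fold from the inside: start with 3/1.
  5 + 1/3 = 16/3
  2 + 3/16 = 35/16
  2 + 16/35 = 86/35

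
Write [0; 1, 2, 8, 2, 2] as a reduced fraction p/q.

89/131

Using pₖ = aₖpₖ₋₁ + pₖ₋₂ and qₖ = aₖqₖ₋₁ + qₖ₋₂:
  k=0: a=0, p=0, q=1
  k=1: a=1, p=1, q=1
  k=2: a=2, p=2, q=3
  k=3: a=8, p=17, q=25
  k=4: a=2, p=36, q=53
  k=5: a=2, p=89, q=131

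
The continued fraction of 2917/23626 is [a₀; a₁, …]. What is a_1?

2917 = 0·23626 + 2917   →  a_0 = 0
23626 = 8·2917 + 290   →  a_1 = 8

8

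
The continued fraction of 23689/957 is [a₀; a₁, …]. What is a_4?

23689 = 24·957 + 721   →  a_0 = 24
957 = 1·721 + 236   →  a_1 = 1
721 = 3·236 + 13   →  a_2 = 3
236 = 18·13 + 2   →  a_3 = 18
13 = 6·2 + 1   →  a_4 = 6

6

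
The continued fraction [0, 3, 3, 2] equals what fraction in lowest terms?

Using pₖ = aₖpₖ₋₁ + pₖ₋₂ and qₖ = aₖqₖ₋₁ + qₖ₋₂:
  k=0: a=0, p=0, q=1
  k=1: a=3, p=1, q=3
  k=2: a=3, p=3, q=10
  k=3: a=2, p=7, q=23

7/23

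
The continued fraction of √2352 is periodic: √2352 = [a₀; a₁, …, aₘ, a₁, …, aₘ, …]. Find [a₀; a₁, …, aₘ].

a₀ = ⌊√2352⌋ = 48.
With m₀=0, d₀=1 and mₖ₊₁ = dₖaₖ − mₖ, dₖ₊₁ = (n − mₖ₊₁²)/dₖ, aₖ₊₁ = ⌊(a₀+mₖ₊₁)/dₖ₊₁⌋:
  k=1: m=48, d=48, a=2
  k=2: m=48, d=1, a=96
d=1 and a=2a₀=96 at k=2, so the next step gives (m, d) = (48, 48) again — its k=1 value — and the period has length 2.

[48; 2, 96]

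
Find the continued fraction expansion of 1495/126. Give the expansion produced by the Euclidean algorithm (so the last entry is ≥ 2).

[11; 1, 6, 2, 2, 3]

1495 = 11*126 + 109
126 = 1*109 + 17
109 = 6*17 + 7
17 = 2*7 + 3
7 = 2*3 + 1
3 = 3*1 + 0  (stop)
So 1495/126 = [11; 1, 6, 2, 2, 3].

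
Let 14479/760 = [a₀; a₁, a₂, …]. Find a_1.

14479 = 19·760 + 39   →  a_0 = 19
760 = 19·39 + 19   →  a_1 = 19

19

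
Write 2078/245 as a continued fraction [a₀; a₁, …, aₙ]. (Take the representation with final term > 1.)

2078 = 8·245 + 118
245 = 2·118 + 9
118 = 13·9 + 1
9 = 9·1 + 0  (stop)
So 2078/245 = [8; 2, 13, 9].

[8; 2, 13, 9]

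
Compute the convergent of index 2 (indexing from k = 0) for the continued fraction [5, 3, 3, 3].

Using pₖ = aₖpₖ₋₁ + pₖ₋₂, qₖ = aₖqₖ₋₁ + qₖ₋₂ (with p₋₁=1, p₋₂=0, q₋₁=0, q₋₂=1):
  k=0: a=5, p=5, q=1
  k=1: a=3, p=16, q=3
  k=2: a=3, p=53, q=10

53/10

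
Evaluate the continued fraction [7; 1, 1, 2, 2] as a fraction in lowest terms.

91/12

Using pₖ = aₖpₖ₋₁ + pₖ₋₂ and qₖ = aₖqₖ₋₁ + qₖ₋₂:
  k=0: a=7, p=7, q=1
  k=1: a=1, p=8, q=1
  k=2: a=1, p=15, q=2
  k=3: a=2, p=38, q=5
  k=4: a=2, p=91, q=12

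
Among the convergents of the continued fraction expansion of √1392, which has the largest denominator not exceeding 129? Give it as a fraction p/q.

1567/42

√1392 = [37; 3, 4, 3, 74, …] (period length 4).
Convergents:
  p_0/q_0 = 37/1
  p_1/q_1 = 112/3
  p_2/q_2 = 485/13
  p_3/q_3 = 1567/42
  p_4/q_4 = 116443/3121
q_3 = 42 ≤ 129 < 3121 = q_4, so the answer is 1567/42.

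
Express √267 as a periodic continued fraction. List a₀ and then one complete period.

a₀ = ⌊√267⌋ = 16.
With m₀=0, d₀=1 and mₖ₊₁ = dₖaₖ − mₖ, dₖ₊₁ = (n − mₖ₊₁²)/dₖ, aₖ₊₁ = ⌊(a₀+mₖ₊₁)/dₖ₊₁⌋:
  k=1: m=16, d=11, a=2
  k=2: m=6, d=21, a=1
  k=3: m=15, d=2, a=15
  k=4: m=15, d=21, a=1
  k=5: m=6, d=11, a=2
  k=6: m=16, d=1, a=32
d=1 and a=2a₀=32 at k=6, so the next step gives (m, d) = (16, 11) again — its k=1 value — and the period has length 6.

[16; 2, 1, 15, 1, 2, 32]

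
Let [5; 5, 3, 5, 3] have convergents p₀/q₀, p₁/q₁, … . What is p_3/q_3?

441/85

Using pₖ = aₖpₖ₋₁ + pₖ₋₂, qₖ = aₖqₖ₋₁ + qₖ₋₂ (with p₋₁=1, p₋₂=0, q₋₁=0, q₋₂=1):
  k=0: a=5, p=5, q=1
  k=1: a=5, p=26, q=5
  k=2: a=3, p=83, q=16
  k=3: a=5, p=441, q=85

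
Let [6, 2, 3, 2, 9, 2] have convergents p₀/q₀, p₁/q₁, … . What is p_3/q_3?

103/16

Using pₖ = aₖpₖ₋₁ + pₖ₋₂, qₖ = aₖqₖ₋₁ + qₖ₋₂ (with p₋₁=1, p₋₂=0, q₋₁=0, q₋₂=1):
  k=0: a=6, p=6, q=1
  k=1: a=2, p=13, q=2
  k=2: a=3, p=45, q=7
  k=3: a=2, p=103, q=16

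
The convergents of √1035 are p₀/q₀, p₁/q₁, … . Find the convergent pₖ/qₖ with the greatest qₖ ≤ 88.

√1035 = [32; 5, 1, 5, 64, …] (period length 4).
Convergents:
  p_0/q_0 = 32/1
  p_1/q_1 = 161/5
  p_2/q_2 = 193/6
  p_3/q_3 = 1126/35
  p_4/q_4 = 72257/2246
q_3 = 35 ≤ 88 < 2246 = q_4, so the answer is 1126/35.

1126/35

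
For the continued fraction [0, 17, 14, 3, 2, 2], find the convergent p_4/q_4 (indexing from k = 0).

Using pₖ = aₖpₖ₋₁ + pₖ₋₂, qₖ = aₖqₖ₋₁ + qₖ₋₂ (with p₋₁=1, p₋₂=0, q₋₁=0, q₋₂=1):
  k=0: a=0, p=0, q=1
  k=1: a=17, p=1, q=17
  k=2: a=14, p=14, q=239
  k=3: a=3, p=43, q=734
  k=4: a=2, p=100, q=1707

100/1707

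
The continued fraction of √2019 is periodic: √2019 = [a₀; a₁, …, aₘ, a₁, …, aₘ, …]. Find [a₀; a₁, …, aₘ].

a₀ = ⌊√2019⌋ = 44.
With m₀=0, d₀=1 and mₖ₊₁ = dₖaₖ − mₖ, dₖ₊₁ = (n − mₖ₊₁²)/dₖ, aₖ₊₁ = ⌊(a₀+mₖ₊₁)/dₖ₊₁⌋:
  k=1: m=44, d=83, a=1
  k=2: m=39, d=6, a=13
  k=3: m=39, d=83, a=1
  k=4: m=44, d=1, a=88
d=1 and a=2a₀=88 at k=4, so the next step gives (m, d) = (44, 83) again — its k=1 value — and the period has length 4.

[44; 1, 13, 1, 88]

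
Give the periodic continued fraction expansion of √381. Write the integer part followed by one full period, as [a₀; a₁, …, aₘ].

a₀ = ⌊√381⌋ = 19.
With m₀=0, d₀=1 and mₖ₊₁ = dₖaₖ − mₖ, dₖ₊₁ = (n − mₖ₊₁²)/dₖ, aₖ₊₁ = ⌊(a₀+mₖ₊₁)/dₖ₊₁⌋:
  k=1: m=19, d=20, a=1
  k=2: m=1, d=19, a=1
  k=3: m=18, d=3, a=12
  k=4: m=18, d=19, a=1
  k=5: m=1, d=20, a=1
  k=6: m=19, d=1, a=38
d=1 and a=2a₀=38 at k=6, so the next step gives (m, d) = (19, 20) again — its k=1 value — and the period has length 6.

[19; 1, 1, 12, 1, 1, 38]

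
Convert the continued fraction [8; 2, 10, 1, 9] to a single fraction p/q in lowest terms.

Fold from the inside: start with 9/1.
  1 + 1/9 = 10/9
  10 + 9/10 = 109/10
  2 + 10/109 = 228/109
  8 + 109/228 = 1933/228

1933/228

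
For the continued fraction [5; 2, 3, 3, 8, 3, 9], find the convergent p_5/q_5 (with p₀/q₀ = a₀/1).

3239/596

Using pₖ = aₖpₖ₋₁ + pₖ₋₂, qₖ = aₖqₖ₋₁ + qₖ₋₂ (with p₋₁=1, p₋₂=0, q₋₁=0, q₋₂=1):
  k=0: a=5, p=5, q=1
  k=1: a=2, p=11, q=2
  k=2: a=3, p=38, q=7
  k=3: a=3, p=125, q=23
  k=4: a=8, p=1038, q=191
  k=5: a=3, p=3239, q=596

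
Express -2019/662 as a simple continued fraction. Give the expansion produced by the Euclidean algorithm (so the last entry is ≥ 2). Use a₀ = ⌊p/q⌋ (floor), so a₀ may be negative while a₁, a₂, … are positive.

-2019 = -4*662 + 629
662 = 1*629 + 33
629 = 19*33 + 2
33 = 16*2 + 1
2 = 2*1 + 0  (stop)
So -2019/662 = [-4; 1, 19, 16, 2].

[-4; 1, 19, 16, 2]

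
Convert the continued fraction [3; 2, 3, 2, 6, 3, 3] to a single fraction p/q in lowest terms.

Using pₖ = aₖpₖ₋₁ + pₖ₋₂ and qₖ = aₖqₖ₋₁ + qₖ₋₂:
  k=0: a=3, p=3, q=1
  k=1: a=2, p=7, q=2
  k=2: a=3, p=24, q=7
  k=3: a=2, p=55, q=16
  k=4: a=6, p=354, q=103
  k=5: a=3, p=1117, q=325
  k=6: a=3, p=3705, q=1078

3705/1078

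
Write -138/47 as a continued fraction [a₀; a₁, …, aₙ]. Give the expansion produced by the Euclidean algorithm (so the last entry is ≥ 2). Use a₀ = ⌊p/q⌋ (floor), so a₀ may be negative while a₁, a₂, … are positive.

-138 = -3·47 + 3
47 = 15·3 + 2
3 = 1·2 + 1
2 = 2·1 + 0  (stop)
So -138/47 = [-3; 15, 1, 2].

[-3; 15, 1, 2]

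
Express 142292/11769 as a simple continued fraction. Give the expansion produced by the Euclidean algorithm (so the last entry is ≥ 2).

[12; 11, 16, 2, 1, 2, 2, 3]

142292 = 12×11769 + 1064
11769 = 11×1064 + 65
1064 = 16×65 + 24
65 = 2×24 + 17
24 = 1×17 + 7
17 = 2×7 + 3
7 = 2×3 + 1
3 = 3×1 + 0  (stop)
So 142292/11769 = [12; 11, 16, 2, 1, 2, 2, 3].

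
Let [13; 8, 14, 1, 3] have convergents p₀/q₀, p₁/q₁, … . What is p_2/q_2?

Using pₖ = aₖpₖ₋₁ + pₖ₋₂, qₖ = aₖqₖ₋₁ + qₖ₋₂ (with p₋₁=1, p₋₂=0, q₋₁=0, q₋₂=1):
  k=0: a=13, p=13, q=1
  k=1: a=8, p=105, q=8
  k=2: a=14, p=1483, q=113

1483/113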